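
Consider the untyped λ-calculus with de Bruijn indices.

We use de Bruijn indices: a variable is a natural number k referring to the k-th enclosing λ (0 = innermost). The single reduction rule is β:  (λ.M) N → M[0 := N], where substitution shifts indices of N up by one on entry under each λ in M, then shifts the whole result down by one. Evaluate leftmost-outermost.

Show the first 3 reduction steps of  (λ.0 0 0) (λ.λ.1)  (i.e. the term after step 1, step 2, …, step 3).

Answer: after 3 steps: λ.λ.1

Working:
  start: (λ.0 0 0) (λ.λ.1)
  [1] (λ.λ.1) (λ.λ.1) (λ.λ.1)
  [2] (λ.λ.λ.1) (λ.λ.1)
  [3] λ.λ.1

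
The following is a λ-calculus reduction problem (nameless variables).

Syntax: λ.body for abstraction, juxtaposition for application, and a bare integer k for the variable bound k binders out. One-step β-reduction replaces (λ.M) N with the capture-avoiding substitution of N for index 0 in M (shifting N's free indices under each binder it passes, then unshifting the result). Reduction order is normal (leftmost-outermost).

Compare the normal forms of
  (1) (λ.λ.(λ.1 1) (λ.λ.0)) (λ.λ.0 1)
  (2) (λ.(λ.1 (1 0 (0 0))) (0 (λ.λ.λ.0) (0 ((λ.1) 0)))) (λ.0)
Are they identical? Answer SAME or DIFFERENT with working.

Term A:
  start: (λ.λ.(λ.1 1) (λ.λ.0)) (λ.λ.0 1)
  [1] λ.(λ.1 1) (λ.λ.0)
  [2] λ.0 0

Term B:
  start: (λ.(λ.1 (1 0 (0 0))) (0 (λ.λ.λ.0) (0 ((λ.1) 0)))) (λ.0)
  [1] (λ.(λ.0) ((λ.0) 0 (0 0))) ((λ.0) (λ.λ.λ.0) ((λ.0) ((λ.λ.0) (λ.0))))
  [2] (λ.0) ((λ.0) ((λ.0) (λ.λ.λ.0) ((λ.0) ((λ.λ.0) (λ.0)))) ((λ.0) (λ.λ.λ.0) ((λ.0) ((λ.λ.0) (λ.0))) ((λ.0) (λ.λ.λ.0) ((λ.0) ((λ.λ.0) (λ.0))))))
  [3] (λ.0) ((λ.0) (λ.λ.λ.0) ((λ.0) ((λ.λ.0) (λ.0)))) ((λ.0) (λ.λ.λ.0) ((λ.0) ((λ.λ.0) (λ.0))) ((λ.0) (λ.λ.λ.0) ((λ.0) ((λ.λ.0) (λ.0)))))
  [4] (λ.0) (λ.λ.λ.0) ((λ.0) ((λ.λ.0) (λ.0))) ((λ.0) (λ.λ.λ.0) ((λ.0) ((λ.λ.0) (λ.0))) ((λ.0) (λ.λ.λ.0) ((λ.0) ((λ.λ.0) (λ.0)))))
  [5] (λ.λ.λ.0) ((λ.0) ((λ.λ.0) (λ.0))) ((λ.0) (λ.λ.λ.0) ((λ.0) ((λ.λ.0) (λ.0))) ((λ.0) (λ.λ.λ.0) ((λ.0) ((λ.λ.0) (λ.0)))))
  [6] (λ.λ.0) ((λ.0) (λ.λ.λ.0) ((λ.0) ((λ.λ.0) (λ.0))) ((λ.0) (λ.λ.λ.0) ((λ.0) ((λ.λ.0) (λ.0)))))
  [7] λ.0

Answer: DIFFERENT — A ⇓ λ.0 0, B ⇓ λ.0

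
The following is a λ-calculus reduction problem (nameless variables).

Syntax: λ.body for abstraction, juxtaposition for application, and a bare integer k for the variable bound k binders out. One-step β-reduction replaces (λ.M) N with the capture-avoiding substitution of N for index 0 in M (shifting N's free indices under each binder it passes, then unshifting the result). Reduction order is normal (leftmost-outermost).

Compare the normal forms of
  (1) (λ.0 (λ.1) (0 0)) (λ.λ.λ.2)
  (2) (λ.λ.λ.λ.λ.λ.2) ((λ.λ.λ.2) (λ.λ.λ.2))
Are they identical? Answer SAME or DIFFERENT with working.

Answer: SAME — A ⇓ λ.λ.λ.λ.λ.2, B ⇓ λ.λ.λ.λ.λ.2

Reduction:
Term A:
  start: (λ.0 (λ.1) (0 0)) (λ.λ.λ.2)
  [1] (λ.λ.λ.2) (λ.λ.λ.λ.2) ((λ.λ.λ.2) (λ.λ.λ.2))
  [2] (λ.λ.λ.λ.λ.λ.2) ((λ.λ.λ.2) (λ.λ.λ.2))
  [3] λ.λ.λ.λ.λ.2

Term B:
  start: (λ.λ.λ.λ.λ.λ.2) ((λ.λ.λ.2) (λ.λ.λ.2))
  [1] λ.λ.λ.λ.λ.2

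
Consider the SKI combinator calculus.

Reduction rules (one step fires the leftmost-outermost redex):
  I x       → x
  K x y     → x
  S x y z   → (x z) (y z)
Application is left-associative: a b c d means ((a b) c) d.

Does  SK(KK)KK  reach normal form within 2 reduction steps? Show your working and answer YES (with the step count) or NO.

  start: SK(KK)KK
  step 1: KK(KKK)K
  step 2: KK

Answer: YES — reaches normal form KK in 2 ≤ 2 steps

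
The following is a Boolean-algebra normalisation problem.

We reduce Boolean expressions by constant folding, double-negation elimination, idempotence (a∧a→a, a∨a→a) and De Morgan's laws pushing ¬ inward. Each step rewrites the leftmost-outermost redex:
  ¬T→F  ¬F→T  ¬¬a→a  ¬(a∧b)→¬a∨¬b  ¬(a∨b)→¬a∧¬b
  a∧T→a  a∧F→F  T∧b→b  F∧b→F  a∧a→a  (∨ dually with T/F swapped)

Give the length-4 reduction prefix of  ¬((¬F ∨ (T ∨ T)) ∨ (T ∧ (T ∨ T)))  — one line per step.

Answer: after 4 steps: F ∧ ¬(T ∧ (T ∨ T))

Derivation:
  start: ¬((¬F ∨ (T ∨ T)) ∨ (T ∧ (T ∨ T)))
  [1] ¬(¬F ∨ (T ∨ T)) ∧ ¬(T ∧ (T ∨ T))
  [2] (¬¬F ∧ ¬(T ∨ T)) ∧ ¬(T ∧ (T ∨ T))
  [3] (F ∧ ¬(T ∨ T)) ∧ ¬(T ∧ (T ∨ T))
  [4] F ∧ ¬(T ∧ (T ∨ T))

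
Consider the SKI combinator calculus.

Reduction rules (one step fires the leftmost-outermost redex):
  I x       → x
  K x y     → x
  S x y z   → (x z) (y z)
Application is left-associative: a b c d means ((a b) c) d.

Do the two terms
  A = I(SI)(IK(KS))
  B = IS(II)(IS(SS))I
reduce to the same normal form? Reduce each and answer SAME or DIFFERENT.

Term A:
  start: I(SI)(IK(KS))
  [1] SI(IK(KS))
  [2] SI(K(KS))

Term B:
  start: IS(II)(IS(SS))I
  [1] S(II)(IS(SS))I
  [2] III(IS(SS)I)
  [3] II(IS(SS)I)
  [4] I(IS(SS)I)
  [5] IS(SS)I
  [6] S(SS)I

Answer: DIFFERENT — A ⇓ SI(K(KS)), B ⇓ S(SS)I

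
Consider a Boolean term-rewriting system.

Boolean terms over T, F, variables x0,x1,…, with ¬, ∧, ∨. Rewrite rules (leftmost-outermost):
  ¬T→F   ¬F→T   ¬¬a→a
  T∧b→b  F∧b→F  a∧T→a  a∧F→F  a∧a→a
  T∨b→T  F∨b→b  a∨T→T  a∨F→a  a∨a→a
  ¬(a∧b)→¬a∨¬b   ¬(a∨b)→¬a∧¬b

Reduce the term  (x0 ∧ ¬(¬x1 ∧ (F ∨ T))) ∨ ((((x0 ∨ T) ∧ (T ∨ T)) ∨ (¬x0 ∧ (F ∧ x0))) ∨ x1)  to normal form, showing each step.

  start: (x0 ∧ ¬(¬x1 ∧ (F ∨ T))) ∨ ((((x0 ∨ T) ∧ (T ∨ T)) ∨ (¬x0 ∧ (F ∧ x0))) ∨ x1)
  →1  (x0 ∧ (¬¬x1 ∨ ¬(F ∨ T))) ∨ ((((x0 ∨ T) ∧ (T ∨ T)) ∨ (¬x0 ∧ (F ∧ x0))) ∨ x1)
  →2  (x0 ∧ (x1 ∨ ¬(F ∨ T))) ∨ ((((x0 ∨ T) ∧ (T ∨ T)) ∨ (¬x0 ∧ (F ∧ x0))) ∨ x1)
  →3  (x0 ∧ (x1 ∨ (¬F ∧ ¬T))) ∨ ((((x0 ∨ T) ∧ (T ∨ T)) ∨ (¬x0 ∧ (F ∧ x0))) ∨ x1)
  →4  (x0 ∧ (x1 ∨ (T ∧ ¬T))) ∨ ((((x0 ∨ T) ∧ (T ∨ T)) ∨ (¬x0 ∧ (F ∧ x0))) ∨ x1)
  →5  (x0 ∧ (x1 ∨ ¬T)) ∨ ((((x0 ∨ T) ∧ (T ∨ T)) ∨ (¬x0 ∧ (F ∧ x0))) ∨ x1)
  →6  (x0 ∧ (x1 ∨ F)) ∨ ((((x0 ∨ T) ∧ (T ∨ T)) ∨ (¬x0 ∧ (F ∧ x0))) ∨ x1)
  →7  (x0 ∧ x1) ∨ ((((x0 ∨ T) ∧ (T ∨ T)) ∨ (¬x0 ∧ (F ∧ x0))) ∨ x1)
  →8  (x0 ∧ x1) ∨ (((T ∧ (T ∨ T)) ∨ (¬x0 ∧ (F ∧ x0))) ∨ x1)
  →9  (x0 ∧ x1) ∨ (((T ∨ T) ∨ (¬x0 ∧ (F ∧ x0))) ∨ x1)
  →10  (x0 ∧ x1) ∨ ((T ∨ (¬x0 ∧ (F ∧ x0))) ∨ x1)
  →11  (x0 ∧ x1) ∨ (T ∨ x1)
  →12  (x0 ∧ x1) ∨ T
  →13  T

Answer: normal form = T  (in 13 steps)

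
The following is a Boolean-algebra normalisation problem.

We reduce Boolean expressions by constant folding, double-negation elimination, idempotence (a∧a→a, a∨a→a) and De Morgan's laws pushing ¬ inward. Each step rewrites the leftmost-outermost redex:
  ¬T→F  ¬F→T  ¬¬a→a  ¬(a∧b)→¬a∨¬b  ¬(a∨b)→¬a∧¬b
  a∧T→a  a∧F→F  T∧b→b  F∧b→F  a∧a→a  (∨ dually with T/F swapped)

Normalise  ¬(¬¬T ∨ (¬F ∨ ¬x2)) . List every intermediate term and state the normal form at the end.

Answer: normal form = F  (in 4 steps)

Working:
  start: ¬(¬¬T ∨ (¬F ∨ ¬x2))
  [1] ¬¬¬T ∧ ¬(¬F ∨ ¬x2)
  [2] ¬T ∧ ¬(¬F ∨ ¬x2)
  [3] F ∧ ¬(¬F ∨ ¬x2)
  [4] F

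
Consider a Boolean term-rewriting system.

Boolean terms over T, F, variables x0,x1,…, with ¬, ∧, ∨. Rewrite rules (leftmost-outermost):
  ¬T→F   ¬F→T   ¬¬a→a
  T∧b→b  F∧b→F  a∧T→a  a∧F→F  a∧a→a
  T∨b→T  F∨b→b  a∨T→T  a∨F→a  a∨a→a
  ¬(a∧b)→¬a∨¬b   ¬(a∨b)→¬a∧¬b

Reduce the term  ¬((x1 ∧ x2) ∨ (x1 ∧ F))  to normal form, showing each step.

Answer: normal form = ¬x1 ∨ ¬x2  (in 6 steps)

Derivation:
  start: ¬((x1 ∧ x2) ∨ (x1 ∧ F))
  →1  ¬(x1 ∧ x2) ∧ ¬(x1 ∧ F)
  →2  (¬x1 ∨ ¬x2) ∧ ¬(x1 ∧ F)
  →3  (¬x1 ∨ ¬x2) ∧ (¬x1 ∨ ¬F)
  →4  (¬x1 ∨ ¬x2) ∧ (¬x1 ∨ T)
  →5  (¬x1 ∨ ¬x2) ∧ T
  →6  ¬x1 ∨ ¬x2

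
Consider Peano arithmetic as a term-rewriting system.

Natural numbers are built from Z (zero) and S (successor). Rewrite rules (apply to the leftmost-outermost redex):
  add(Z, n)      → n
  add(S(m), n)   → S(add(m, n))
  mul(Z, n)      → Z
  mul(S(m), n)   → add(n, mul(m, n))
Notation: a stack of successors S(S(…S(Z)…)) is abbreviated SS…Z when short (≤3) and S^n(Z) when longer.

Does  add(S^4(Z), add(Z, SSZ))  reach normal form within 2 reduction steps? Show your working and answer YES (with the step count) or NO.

Answer: NO — after 2 steps the term is S(S(add(SSZ, add(Z, SSZ)))), not yet normal

Working:
  start: add(S^4(Z), add(Z, SSZ))
  step 1: S(add(SSSZ, add(Z, SSZ)))
  step 2: S(S(add(SSZ, add(Z, SSZ))))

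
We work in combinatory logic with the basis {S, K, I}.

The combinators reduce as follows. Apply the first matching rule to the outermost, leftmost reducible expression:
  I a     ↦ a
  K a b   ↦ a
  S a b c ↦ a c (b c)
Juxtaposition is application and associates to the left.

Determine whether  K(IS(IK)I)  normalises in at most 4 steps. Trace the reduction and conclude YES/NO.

Answer: YES — reaches normal form K(SKI) in 2 ≤ 4 steps

Derivation:
  start: K(IS(IK)I)
  →1  K(S(IK)I)
  →2  K(SKI)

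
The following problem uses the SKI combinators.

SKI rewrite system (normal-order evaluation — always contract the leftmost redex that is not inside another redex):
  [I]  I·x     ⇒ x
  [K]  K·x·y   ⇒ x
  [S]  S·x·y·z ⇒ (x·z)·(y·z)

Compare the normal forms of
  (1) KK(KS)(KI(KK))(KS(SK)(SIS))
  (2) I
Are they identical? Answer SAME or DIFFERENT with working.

Term A:
  start: KK(KS)(KI(KK))(KS(SK)(SIS))
  [1] K(KI(KK))(KS(SK)(SIS))
  [2] KI(KK)
  [3] I

Term B:
  start: I

Answer: SAME — A ⇓ I, B ⇓ I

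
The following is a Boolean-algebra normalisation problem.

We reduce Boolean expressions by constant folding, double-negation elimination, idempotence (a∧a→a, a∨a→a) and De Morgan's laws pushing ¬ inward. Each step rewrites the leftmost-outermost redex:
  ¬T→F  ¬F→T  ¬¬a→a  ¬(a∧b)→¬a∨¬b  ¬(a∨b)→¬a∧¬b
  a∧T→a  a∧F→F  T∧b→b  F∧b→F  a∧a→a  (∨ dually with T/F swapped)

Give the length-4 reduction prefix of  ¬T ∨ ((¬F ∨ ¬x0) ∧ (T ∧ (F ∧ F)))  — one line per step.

  start: ¬T ∨ ((¬F ∨ ¬x0) ∧ (T ∧ (F ∧ F)))
  [1] F ∨ ((¬F ∨ ¬x0) ∧ (T ∧ (F ∧ F)))
  [2] (¬F ∨ ¬x0) ∧ (T ∧ (F ∧ F))
  [3] (T ∨ ¬x0) ∧ (T ∧ (F ∧ F))
  [4] T ∧ (T ∧ (F ∧ F))

Answer: after 4 steps: T ∧ (T ∧ (F ∧ F))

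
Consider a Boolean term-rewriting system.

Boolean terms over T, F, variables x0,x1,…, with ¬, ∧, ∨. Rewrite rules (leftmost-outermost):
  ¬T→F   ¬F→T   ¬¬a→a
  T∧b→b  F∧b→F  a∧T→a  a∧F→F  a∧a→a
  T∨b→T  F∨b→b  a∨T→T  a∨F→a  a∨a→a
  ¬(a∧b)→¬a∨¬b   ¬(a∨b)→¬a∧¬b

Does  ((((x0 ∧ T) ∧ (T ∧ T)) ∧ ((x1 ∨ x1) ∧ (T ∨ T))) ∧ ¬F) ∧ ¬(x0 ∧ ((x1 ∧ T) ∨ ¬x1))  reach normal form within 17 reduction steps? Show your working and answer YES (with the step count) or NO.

  start: ((((x0 ∧ T) ∧ (T ∧ T)) ∧ ((x1 ∨ x1) ∧ (T ∨ T))) ∧ ¬F) ∧ ¬(x0 ∧ ((x1 ∧ T) ∨ ¬x1))
  [1] (((x0 ∧ (T ∧ T)) ∧ ((x1 ∨ x1) ∧ (T ∨ T))) ∧ ¬F) ∧ ¬(x0 ∧ ((x1 ∧ T) ∨ ¬x1))
  [2] (((x0 ∧ T) ∧ ((x1 ∨ x1) ∧ (T ∨ T))) ∧ ¬F) ∧ ¬(x0 ∧ ((x1 ∧ T) ∨ ¬x1))
  [3] ((x0 ∧ ((x1 ∨ x1) ∧ (T ∨ T))) ∧ ¬F) ∧ ¬(x0 ∧ ((x1 ∧ T) ∨ ¬x1))
  [4] ((x0 ∧ (x1 ∧ (T ∨ T))) ∧ ¬F) ∧ ¬(x0 ∧ ((x1 ∧ T) ∨ ¬x1))
  [5] ((x0 ∧ (x1 ∧ T)) ∧ ¬F) ∧ ¬(x0 ∧ ((x1 ∧ T) ∨ ¬x1))
  [6] ((x0 ∧ x1) ∧ ¬F) ∧ ¬(x0 ∧ ((x1 ∧ T) ∨ ¬x1))
  [7] ((x0 ∧ x1) ∧ T) ∧ ¬(x0 ∧ ((x1 ∧ T) ∨ ¬x1))
  [8] (x0 ∧ x1) ∧ ¬(x0 ∧ ((x1 ∧ T) ∨ ¬x1))
  [9] (x0 ∧ x1) ∧ (¬x0 ∨ ¬((x1 ∧ T) ∨ ¬x1))
  [10] (x0 ∧ x1) ∧ (¬x0 ∨ (¬(x1 ∧ T) ∧ ¬¬x1))
  [11] (x0 ∧ x1) ∧ (¬x0 ∨ ((¬x1 ∨ ¬T) ∧ ¬¬x1))
  [12] (x0 ∧ x1) ∧ (¬x0 ∨ ((¬x1 ∨ F) ∧ ¬¬x1))
  [13] (x0 ∧ x1) ∧ (¬x0 ∨ (¬x1 ∧ ¬¬x1))
  [14] (x0 ∧ x1) ∧ (¬x0 ∨ (¬x1 ∧ x1))

Answer: YES — reaches normal form (x0 ∧ x1) ∧ (¬x0 ∨ (¬x1 ∧ x1)) in 14 ≤ 17 steps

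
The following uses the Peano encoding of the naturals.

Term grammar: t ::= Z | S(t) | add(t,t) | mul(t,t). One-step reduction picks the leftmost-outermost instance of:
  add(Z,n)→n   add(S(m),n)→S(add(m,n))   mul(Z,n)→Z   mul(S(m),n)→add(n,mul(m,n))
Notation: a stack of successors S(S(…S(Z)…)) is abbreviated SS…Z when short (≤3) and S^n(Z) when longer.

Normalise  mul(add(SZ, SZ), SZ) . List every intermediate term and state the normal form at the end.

  start: mul(add(SZ, SZ), SZ)
  →1  mul(S(add(Z, SZ)), SZ)
  →2  add(SZ, mul(add(Z, SZ), SZ))
  →3  S(add(Z, mul(add(Z, SZ), SZ)))
  →4  S(mul(add(Z, SZ), SZ))
  →5  S(mul(SZ, SZ))
  →6  S(add(SZ, mul(Z, SZ)))
  →7  S(S(add(Z, mul(Z, SZ))))
  →8  S(S(mul(Z, SZ)))
  →9  SSZ

Answer: normal form = SSZ  (in 9 steps)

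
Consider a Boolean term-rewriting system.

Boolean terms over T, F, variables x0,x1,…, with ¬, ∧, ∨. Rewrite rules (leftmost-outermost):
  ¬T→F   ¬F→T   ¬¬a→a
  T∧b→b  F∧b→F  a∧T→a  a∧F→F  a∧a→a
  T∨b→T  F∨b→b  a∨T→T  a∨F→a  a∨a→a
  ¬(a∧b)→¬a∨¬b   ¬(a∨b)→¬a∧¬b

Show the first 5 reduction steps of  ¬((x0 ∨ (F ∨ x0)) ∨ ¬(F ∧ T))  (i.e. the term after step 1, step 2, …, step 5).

  start: ¬((x0 ∨ (F ∨ x0)) ∨ ¬(F ∧ T))
  [1] ¬(x0 ∨ (F ∨ x0)) ∧ ¬¬(F ∧ T)
  [2] (¬x0 ∧ ¬(F ∨ x0)) ∧ ¬¬(F ∧ T)
  [3] (¬x0 ∧ (¬F ∧ ¬x0)) ∧ ¬¬(F ∧ T)
  [4] (¬x0 ∧ (T ∧ ¬x0)) ∧ ¬¬(F ∧ T)
  [5] (¬x0 ∧ ¬x0) ∧ ¬¬(F ∧ T)

Answer: after 5 steps: (¬x0 ∧ ¬x0) ∧ ¬¬(F ∧ T)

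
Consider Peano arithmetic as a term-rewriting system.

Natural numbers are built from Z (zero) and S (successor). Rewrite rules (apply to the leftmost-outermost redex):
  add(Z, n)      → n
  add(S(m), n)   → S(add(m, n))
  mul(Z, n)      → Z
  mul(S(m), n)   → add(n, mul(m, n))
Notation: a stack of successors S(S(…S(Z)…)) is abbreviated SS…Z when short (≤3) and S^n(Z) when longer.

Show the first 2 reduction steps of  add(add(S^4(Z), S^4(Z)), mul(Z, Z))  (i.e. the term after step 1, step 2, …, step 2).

Answer: after 2 steps: S(add(add(SSSZ, S^4(Z)), mul(Z, Z)))

Derivation:
  start: add(add(S^4(Z), S^4(Z)), mul(Z, Z))
  [1] add(S(add(SSSZ, S^4(Z))), mul(Z, Z))
  [2] S(add(add(SSSZ, S^4(Z)), mul(Z, Z)))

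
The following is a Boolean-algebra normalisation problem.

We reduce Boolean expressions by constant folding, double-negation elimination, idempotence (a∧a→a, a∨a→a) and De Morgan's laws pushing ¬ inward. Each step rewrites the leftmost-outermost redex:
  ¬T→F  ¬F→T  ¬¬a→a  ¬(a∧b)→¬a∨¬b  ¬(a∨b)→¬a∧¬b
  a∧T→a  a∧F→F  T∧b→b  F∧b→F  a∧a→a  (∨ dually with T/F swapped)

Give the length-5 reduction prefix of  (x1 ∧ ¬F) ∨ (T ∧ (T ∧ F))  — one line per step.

Answer: after 5 steps: x1

Working:
  start: (x1 ∧ ¬F) ∨ (T ∧ (T ∧ F))
  [1] (x1 ∧ T) ∨ (T ∧ (T ∧ F))
  [2] x1 ∨ (T ∧ (T ∧ F))
  [3] x1 ∨ (T ∧ F)
  [4] x1 ∨ F
  [5] x1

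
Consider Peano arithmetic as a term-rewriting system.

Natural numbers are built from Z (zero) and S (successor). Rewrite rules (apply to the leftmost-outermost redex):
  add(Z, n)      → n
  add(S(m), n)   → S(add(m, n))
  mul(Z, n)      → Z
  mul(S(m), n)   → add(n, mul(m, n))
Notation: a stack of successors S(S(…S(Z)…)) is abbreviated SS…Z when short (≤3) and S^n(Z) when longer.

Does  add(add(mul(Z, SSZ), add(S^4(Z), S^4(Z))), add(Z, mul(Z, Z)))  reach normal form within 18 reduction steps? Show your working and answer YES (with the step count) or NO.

  start: add(add(mul(Z, SSZ), add(S^4(Z), S^4(Z))), add(Z, mul(Z, Z)))
  [1] add(add(Z, add(S^4(Z), S^4(Z))), add(Z, mul(Z, Z)))
  [2] add(add(S^4(Z), S^4(Z)), add(Z, mul(Z, Z)))
  [3] add(S(add(SSSZ, S^4(Z))), add(Z, mul(Z, Z)))
  [4] S(add(add(SSSZ, S^4(Z)), add(Z, mul(Z, Z))))
  [5] S(add(S(add(SSZ, S^4(Z))), add(Z, mul(Z, Z))))
  [6] S(S(add(add(SSZ, S^4(Z)), add(Z, mul(Z, Z)))))
  [7] S(S(add(S(add(SZ, S^4(Z))), add(Z, mul(Z, Z)))))
  [8] S(S(S(add(add(SZ, S^4(Z)), add(Z, mul(Z, Z))))))
  [9] S(S(S(add(S(add(Z, S^4(Z))), add(Z, mul(Z, Z))))))
  [10] S(S(S(S(add(add(Z, S^4(Z)), add(Z, mul(Z, Z)))))))
  [11] S(S(S(S(add(S^4(Z), add(Z, mul(Z, Z)))))))
  [12] S(S(S(S(S(add(SSSZ, add(Z, mul(Z, Z))))))))
  [13] S(S(S(S(S(S(add(SSZ, add(Z, mul(Z, Z)))))))))
  [14] S(S(S(S(S(S(S(add(SZ, add(Z, mul(Z, Z))))))))))
  [15] S(S(S(S(S(S(S(S(add(Z, add(Z, mul(Z, Z)))))))))))
  [16] S(S(S(S(S(S(S(S(add(Z, mul(Z, Z))))))))))
  [17] S(S(S(S(S(S(S(S(mul(Z, Z)))))))))
  [18] S^8(Z)

Answer: YES — reaches normal form S^8(Z) in 18 ≤ 18 steps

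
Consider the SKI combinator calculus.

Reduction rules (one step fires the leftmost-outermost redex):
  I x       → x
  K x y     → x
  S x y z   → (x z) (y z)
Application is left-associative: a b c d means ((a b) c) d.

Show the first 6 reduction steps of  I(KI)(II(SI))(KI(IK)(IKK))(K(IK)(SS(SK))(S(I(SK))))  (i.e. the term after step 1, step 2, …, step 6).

  start: I(KI)(II(SI))(KI(IK)(IKK))(K(IK)(SS(SK))(S(I(SK))))
  step 1: KI(II(SI))(KI(IK)(IKK))(K(IK)(SS(SK))(S(I(SK))))
  step 2: I(KI(IK)(IKK))(K(IK)(SS(SK))(S(I(SK))))
  step 3: KI(IK)(IKK)(K(IK)(SS(SK))(S(I(SK))))
  step 4: I(IKK)(K(IK)(SS(SK))(S(I(SK))))
  step 5: IKK(K(IK)(SS(SK))(S(I(SK))))
  step 6: KK(K(IK)(SS(SK))(S(I(SK))))

Answer: after 6 steps: KK(K(IK)(SS(SK))(S(I(SK))))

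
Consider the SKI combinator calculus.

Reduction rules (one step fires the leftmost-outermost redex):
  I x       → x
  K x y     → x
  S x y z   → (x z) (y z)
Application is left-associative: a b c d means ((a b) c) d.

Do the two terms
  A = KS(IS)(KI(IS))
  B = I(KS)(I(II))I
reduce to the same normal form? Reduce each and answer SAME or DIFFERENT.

Term A:
  start: KS(IS)(KI(IS))
  step 1: S(KI(IS))
  step 2: SI

Term B:
  start: I(KS)(I(II))I
  step 1: KS(I(II))I
  step 2: SI

Answer: SAME — A ⇓ SI, B ⇓ SI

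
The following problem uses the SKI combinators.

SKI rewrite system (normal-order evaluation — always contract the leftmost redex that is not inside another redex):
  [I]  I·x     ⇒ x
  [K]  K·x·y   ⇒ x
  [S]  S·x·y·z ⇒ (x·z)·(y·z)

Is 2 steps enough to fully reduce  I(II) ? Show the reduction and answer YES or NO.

Answer: YES — reaches normal form I in 2 ≤ 2 steps

Reduction:
  start: I(II)
  [1] II
  [2] I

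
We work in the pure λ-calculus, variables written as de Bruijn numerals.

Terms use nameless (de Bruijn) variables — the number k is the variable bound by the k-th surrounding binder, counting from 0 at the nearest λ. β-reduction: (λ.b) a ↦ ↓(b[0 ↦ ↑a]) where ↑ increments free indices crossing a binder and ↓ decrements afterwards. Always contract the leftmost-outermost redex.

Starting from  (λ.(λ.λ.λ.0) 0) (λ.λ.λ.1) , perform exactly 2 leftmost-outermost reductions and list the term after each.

Answer: after 2 steps: λ.λ.0

Working:
  start: (λ.(λ.λ.λ.0) 0) (λ.λ.λ.1)
  →1  (λ.λ.λ.0) (λ.λ.λ.1)
  →2  λ.λ.0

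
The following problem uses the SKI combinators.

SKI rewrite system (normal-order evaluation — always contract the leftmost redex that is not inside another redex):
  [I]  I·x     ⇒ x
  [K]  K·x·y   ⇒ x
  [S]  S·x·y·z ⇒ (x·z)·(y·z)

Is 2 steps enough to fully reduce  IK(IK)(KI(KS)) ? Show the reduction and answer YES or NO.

  start: IK(IK)(KI(KS))
  [1] K(IK)(KI(KS))
  [2] IK

Answer: NO — after 2 steps the term is IK, not yet normal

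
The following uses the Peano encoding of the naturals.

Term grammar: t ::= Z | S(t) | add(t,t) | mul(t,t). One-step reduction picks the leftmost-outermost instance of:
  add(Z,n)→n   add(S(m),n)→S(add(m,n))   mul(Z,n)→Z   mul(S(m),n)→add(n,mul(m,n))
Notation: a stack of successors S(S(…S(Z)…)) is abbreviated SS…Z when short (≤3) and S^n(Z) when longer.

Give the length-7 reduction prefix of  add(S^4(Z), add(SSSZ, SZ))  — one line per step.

  start: add(S^4(Z), add(SSSZ, SZ))
  →1  S(add(SSSZ, add(SSSZ, SZ)))
  →2  S(S(add(SSZ, add(SSSZ, SZ))))
  →3  S(S(S(add(SZ, add(SSSZ, SZ)))))
  →4  S(S(S(S(add(Z, add(SSSZ, SZ))))))
  →5  S(S(S(S(add(SSSZ, SZ)))))
  →6  S(S(S(S(S(add(SSZ, SZ))))))
  →7  S(S(S(S(S(S(add(SZ, SZ)))))))

Answer: after 7 steps: S(S(S(S(S(S(add(SZ, SZ)))))))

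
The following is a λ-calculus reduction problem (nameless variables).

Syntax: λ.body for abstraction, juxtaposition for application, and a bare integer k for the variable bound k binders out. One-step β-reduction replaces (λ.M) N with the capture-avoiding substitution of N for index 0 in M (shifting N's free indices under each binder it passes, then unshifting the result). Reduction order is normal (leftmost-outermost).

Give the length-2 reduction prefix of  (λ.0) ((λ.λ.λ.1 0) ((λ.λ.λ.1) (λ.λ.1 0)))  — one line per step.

Answer: after 2 steps: λ.λ.1 0

Derivation:
  start: (λ.0) ((λ.λ.λ.1 0) ((λ.λ.λ.1) (λ.λ.1 0)))
  [1] (λ.λ.λ.1 0) ((λ.λ.λ.1) (λ.λ.1 0))
  [2] λ.λ.1 0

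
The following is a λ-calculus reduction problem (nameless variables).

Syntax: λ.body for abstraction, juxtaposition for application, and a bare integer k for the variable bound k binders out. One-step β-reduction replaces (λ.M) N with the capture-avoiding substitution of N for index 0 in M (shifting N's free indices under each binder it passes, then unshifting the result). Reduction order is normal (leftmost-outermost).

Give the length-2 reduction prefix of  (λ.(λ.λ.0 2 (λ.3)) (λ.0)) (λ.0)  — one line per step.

Answer: after 2 steps: λ.0 (λ.0) (λ.λ.0)

Reduction:
  start: (λ.(λ.λ.0 2 (λ.3)) (λ.0)) (λ.0)
  step 1: (λ.λ.0 (λ.0) (λ.λ.0)) (λ.0)
  step 2: λ.0 (λ.0) (λ.λ.0)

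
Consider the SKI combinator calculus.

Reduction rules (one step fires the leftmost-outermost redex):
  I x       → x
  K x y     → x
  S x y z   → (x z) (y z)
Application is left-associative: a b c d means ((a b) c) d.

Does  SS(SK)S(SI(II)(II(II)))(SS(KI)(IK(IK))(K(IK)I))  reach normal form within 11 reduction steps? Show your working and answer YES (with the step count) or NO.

  start: SS(SK)S(SI(II)(II(II)))(SS(KI)(IK(IK))(K(IK)I))
  [1] SS(SKS)(SI(II)(II(II)))(SS(KI)(IK(IK))(K(IK)I))
  [2] S(SI(II)(II(II)))(SKS(SI(II)(II(II))))(SS(KI)(IK(IK))(K(IK)I))
  [3] SI(II)(II(II))(SS(KI)(IK(IK))(K(IK)I))(SKS(SI(II)(II(II)))(SS(KI)(IK(IK))(K(IK)I)))
  [4] I(II(II))(II(II(II)))(SS(KI)(IK(IK))(K(IK)I))(SKS(SI(II)(II(II)))(SS(KI)(IK(IK))(K(IK)I)))
  [5] II(II)(II(II(II)))(SS(KI)(IK(IK))(K(IK)I))(SKS(SI(II)(II(II)))(SS(KI)(IK(IK))(K(IK)I)))
  [6] I(II)(II(II(II)))(SS(KI)(IK(IK))(K(IK)I))(SKS(SI(II)(II(II)))(SS(KI)(IK(IK))(K(IK)I)))
  [7] II(II(II(II)))(SS(KI)(IK(IK))(K(IK)I))(SKS(SI(II)(II(II)))(SS(KI)(IK(IK))(K(IK)I)))
  [8] I(II(II(II)))(SS(KI)(IK(IK))(K(IK)I))(SKS(SI(II)(II(II)))(SS(KI)(IK(IK))(K(IK)I)))
  [9] II(II(II))(SS(KI)(IK(IK))(K(IK)I))(SKS(SI(II)(II(II)))(SS(KI)(IK(IK))(K(IK)I)))
  [10] I(II(II))(SS(KI)(IK(IK))(K(IK)I))(SKS(SI(II)(II(II)))(SS(KI)(IK(IK))(K(IK)I)))
  [11] II(II)(SS(KI)(IK(IK))(K(IK)I))(SKS(SI(II)(II(II)))(SS(KI)(IK(IK))(K(IK)I)))

Answer: NO — after 11 steps the term is II(II)(SS(KI)(IK(IK))(K(IK)I))(SKS(SI(II)(II(II)))(SS(KI)(IK(IK))(K(IK)I))), not yet normal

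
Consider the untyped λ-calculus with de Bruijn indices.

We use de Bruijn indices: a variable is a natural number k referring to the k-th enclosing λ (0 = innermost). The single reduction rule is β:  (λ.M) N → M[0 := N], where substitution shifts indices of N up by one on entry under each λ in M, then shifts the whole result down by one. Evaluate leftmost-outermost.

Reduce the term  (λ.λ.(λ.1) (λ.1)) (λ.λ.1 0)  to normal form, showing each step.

Answer: normal form = λ.0  (in 2 steps)

Reduction:
  start: (λ.λ.(λ.1) (λ.1)) (λ.λ.1 0)
  →1  λ.(λ.1) (λ.1)
  →2  λ.0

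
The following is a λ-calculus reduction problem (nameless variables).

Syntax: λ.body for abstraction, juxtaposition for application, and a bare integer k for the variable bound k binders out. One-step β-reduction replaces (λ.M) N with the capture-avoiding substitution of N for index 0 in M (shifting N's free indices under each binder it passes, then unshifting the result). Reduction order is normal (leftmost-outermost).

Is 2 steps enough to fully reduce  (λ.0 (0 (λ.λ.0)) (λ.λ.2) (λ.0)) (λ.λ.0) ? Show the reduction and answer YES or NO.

  start: (λ.0 (0 (λ.λ.0)) (λ.λ.2) (λ.0)) (λ.λ.0)
  [1] (λ.λ.0) ((λ.λ.0) (λ.λ.0)) (λ.λ.λ.λ.0) (λ.0)
  [2] (λ.0) (λ.λ.λ.λ.0) (λ.0)

Answer: NO — after 2 steps the term is (λ.0) (λ.λ.λ.λ.0) (λ.0), not yet normal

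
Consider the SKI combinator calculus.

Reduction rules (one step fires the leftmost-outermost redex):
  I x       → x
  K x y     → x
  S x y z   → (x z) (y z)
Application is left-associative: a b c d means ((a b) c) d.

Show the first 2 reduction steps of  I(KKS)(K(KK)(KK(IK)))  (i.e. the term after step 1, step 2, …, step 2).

Answer: after 2 steps: K(K(KK)(KK(IK)))

Working:
  start: I(KKS)(K(KK)(KK(IK)))
  step 1: KKS(K(KK)(KK(IK)))
  step 2: K(K(KK)(KK(IK)))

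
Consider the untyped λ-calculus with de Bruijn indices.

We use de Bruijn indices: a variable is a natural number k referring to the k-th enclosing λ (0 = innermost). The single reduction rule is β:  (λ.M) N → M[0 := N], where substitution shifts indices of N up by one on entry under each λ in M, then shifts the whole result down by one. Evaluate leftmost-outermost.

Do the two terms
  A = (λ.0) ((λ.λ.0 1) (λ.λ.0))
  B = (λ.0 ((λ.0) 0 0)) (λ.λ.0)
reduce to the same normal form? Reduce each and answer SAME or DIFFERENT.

Answer: DIFFERENT — A ⇓ λ.0 (λ.λ.0), B ⇓ λ.0

Working:
Term A:
  start: (λ.0) ((λ.λ.0 1) (λ.λ.0))
  step 1: (λ.λ.0 1) (λ.λ.0)
  step 2: λ.0 (λ.λ.0)

Term B:
  start: (λ.0 ((λ.0) 0 0)) (λ.λ.0)
  step 1: (λ.λ.0) ((λ.0) (λ.λ.0) (λ.λ.0))
  step 2: λ.0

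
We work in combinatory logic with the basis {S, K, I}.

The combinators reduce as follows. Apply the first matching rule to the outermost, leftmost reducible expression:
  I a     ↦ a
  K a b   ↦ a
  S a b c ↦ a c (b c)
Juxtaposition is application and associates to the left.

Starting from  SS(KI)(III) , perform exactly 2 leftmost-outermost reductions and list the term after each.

Answer: after 2 steps: S(II)(KI(III))

Reduction:
  start: SS(KI)(III)
  →1  S(III)(KI(III))
  →2  S(II)(KI(III))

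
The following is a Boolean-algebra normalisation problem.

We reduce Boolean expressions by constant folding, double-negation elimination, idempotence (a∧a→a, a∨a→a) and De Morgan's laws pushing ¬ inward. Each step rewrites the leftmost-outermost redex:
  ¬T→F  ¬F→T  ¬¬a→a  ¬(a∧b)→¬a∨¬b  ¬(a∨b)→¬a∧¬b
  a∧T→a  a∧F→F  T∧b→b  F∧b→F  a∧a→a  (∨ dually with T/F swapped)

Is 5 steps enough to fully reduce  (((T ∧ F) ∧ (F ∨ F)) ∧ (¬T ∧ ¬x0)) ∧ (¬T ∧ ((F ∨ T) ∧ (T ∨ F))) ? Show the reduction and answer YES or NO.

  start: (((T ∧ F) ∧ (F ∨ F)) ∧ (¬T ∧ ¬x0)) ∧ (¬T ∧ ((F ∨ T) ∧ (T ∨ F)))
  step 1: ((F ∧ (F ∨ F)) ∧ (¬T ∧ ¬x0)) ∧ (¬T ∧ ((F ∨ T) ∧ (T ∨ F)))
  step 2: (F ∧ (¬T ∧ ¬x0)) ∧ (¬T ∧ ((F ∨ T) ∧ (T ∨ F)))
  step 3: F ∧ (¬T ∧ ((F ∨ T) ∧ (T ∨ F)))
  step 4: F

Answer: YES — reaches normal form F in 4 ≤ 5 steps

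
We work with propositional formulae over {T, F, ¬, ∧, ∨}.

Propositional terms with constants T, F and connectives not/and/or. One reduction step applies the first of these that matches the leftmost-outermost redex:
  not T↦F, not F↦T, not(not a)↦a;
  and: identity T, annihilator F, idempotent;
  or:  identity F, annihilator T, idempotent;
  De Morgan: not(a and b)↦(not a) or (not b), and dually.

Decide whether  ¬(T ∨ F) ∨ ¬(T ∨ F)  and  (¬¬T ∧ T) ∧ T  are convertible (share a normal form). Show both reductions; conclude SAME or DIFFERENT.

Answer: DIFFERENT — A ⇓ F, B ⇓ T

Reduction:
Term A:
  start: ¬(T ∨ F) ∨ ¬(T ∨ F)
  step 1: ¬(T ∨ F)
  step 2: ¬T ∧ ¬F
  step 3: F ∧ ¬F
  step 4: F

Term B:
  start: (¬¬T ∧ T) ∧ T
  step 1: ¬¬T ∧ T
  step 2: ¬¬T
  step 3: T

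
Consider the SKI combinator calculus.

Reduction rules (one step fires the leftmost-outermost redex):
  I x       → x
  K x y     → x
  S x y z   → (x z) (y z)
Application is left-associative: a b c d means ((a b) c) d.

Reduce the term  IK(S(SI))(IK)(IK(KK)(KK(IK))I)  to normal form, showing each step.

Answer: normal form = S(SI)K  (in 5 steps)

Derivation:
  start: IK(S(SI))(IK)(IK(KK)(KK(IK))I)
  [1] K(S(SI))(IK)(IK(KK)(KK(IK))I)
  [2] S(SI)(IK(KK)(KK(IK))I)
  [3] S(SI)(K(KK)(KK(IK))I)
  [4] S(SI)(KKI)
  [5] S(SI)K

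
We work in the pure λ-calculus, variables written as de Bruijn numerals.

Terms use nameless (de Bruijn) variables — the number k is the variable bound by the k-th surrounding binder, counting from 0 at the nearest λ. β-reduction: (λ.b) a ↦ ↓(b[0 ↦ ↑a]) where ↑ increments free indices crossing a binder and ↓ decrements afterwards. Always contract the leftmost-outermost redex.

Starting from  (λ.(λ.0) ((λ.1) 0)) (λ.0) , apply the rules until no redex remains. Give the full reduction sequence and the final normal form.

Answer: normal form = λ.0  (in 3 steps)

Derivation:
  start: (λ.(λ.0) ((λ.1) 0)) (λ.0)
  →1  (λ.0) ((λ.λ.0) (λ.0))
  →2  (λ.λ.0) (λ.0)
  →3  λ.0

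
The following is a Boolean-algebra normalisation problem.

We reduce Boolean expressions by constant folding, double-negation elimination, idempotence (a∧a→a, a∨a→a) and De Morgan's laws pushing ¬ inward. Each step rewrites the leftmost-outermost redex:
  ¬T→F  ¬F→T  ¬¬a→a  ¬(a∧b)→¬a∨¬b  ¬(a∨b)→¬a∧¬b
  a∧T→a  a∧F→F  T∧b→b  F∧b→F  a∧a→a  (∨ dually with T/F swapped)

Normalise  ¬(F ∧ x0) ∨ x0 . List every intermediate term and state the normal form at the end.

  start: ¬(F ∧ x0) ∨ x0
  →1  (¬F ∨ ¬x0) ∨ x0
  →2  (T ∨ ¬x0) ∨ x0
  →3  T ∨ x0
  →4  T

Answer: normal form = T  (in 4 steps)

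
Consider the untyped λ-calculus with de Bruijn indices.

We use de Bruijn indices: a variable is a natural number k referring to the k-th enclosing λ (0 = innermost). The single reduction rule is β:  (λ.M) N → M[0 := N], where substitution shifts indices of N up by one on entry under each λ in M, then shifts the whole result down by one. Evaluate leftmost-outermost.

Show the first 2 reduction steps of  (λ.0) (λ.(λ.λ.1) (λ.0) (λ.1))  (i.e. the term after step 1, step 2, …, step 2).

  start: (λ.0) (λ.(λ.λ.1) (λ.0) (λ.1))
  →1  λ.(λ.λ.1) (λ.0) (λ.1)
  →2  λ.(λ.λ.0) (λ.1)

Answer: after 2 steps: λ.(λ.λ.0) (λ.1)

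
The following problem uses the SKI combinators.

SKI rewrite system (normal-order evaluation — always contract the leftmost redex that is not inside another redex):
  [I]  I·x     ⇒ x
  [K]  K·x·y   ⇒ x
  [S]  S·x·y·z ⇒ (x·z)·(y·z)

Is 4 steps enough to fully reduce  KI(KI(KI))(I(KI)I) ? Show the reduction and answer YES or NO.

Answer: YES — reaches normal form I in 4 ≤ 4 steps

Reduction:
  start: KI(KI(KI))(I(KI)I)
  [1] I(I(KI)I)
  [2] I(KI)I
  [3] KII
  [4] I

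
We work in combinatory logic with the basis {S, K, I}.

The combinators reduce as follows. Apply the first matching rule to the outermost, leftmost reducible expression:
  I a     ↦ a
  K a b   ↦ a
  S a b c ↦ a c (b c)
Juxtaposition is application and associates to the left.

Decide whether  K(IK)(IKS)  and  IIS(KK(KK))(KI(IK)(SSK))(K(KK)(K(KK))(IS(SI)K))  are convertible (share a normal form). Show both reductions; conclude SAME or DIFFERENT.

Answer: SAME — A ⇓ K, B ⇓ K

Working:
Term A:
  start: K(IK)(IKS)
  →1  IK
  →2  K

Term B:
  start: IIS(KK(KK))(KI(IK)(SSK))(K(KK)(K(KK))(IS(SI)K))
  →1  IS(KK(KK))(KI(IK)(SSK))(K(KK)(K(KK))(IS(SI)K))
  →2  S(KK(KK))(KI(IK)(SSK))(K(KK)(K(KK))(IS(SI)K))
  →3  KK(KK)(K(KK)(K(KK))(IS(SI)K))(KI(IK)(SSK)(K(KK)(K(KK))(IS(SI)K)))
  →4  K(K(KK)(K(KK))(IS(SI)K))(KI(IK)(SSK)(K(KK)(K(KK))(IS(SI)K)))
  →5  K(KK)(K(KK))(IS(SI)K)
  →6  KK(IS(SI)K)
  →7  K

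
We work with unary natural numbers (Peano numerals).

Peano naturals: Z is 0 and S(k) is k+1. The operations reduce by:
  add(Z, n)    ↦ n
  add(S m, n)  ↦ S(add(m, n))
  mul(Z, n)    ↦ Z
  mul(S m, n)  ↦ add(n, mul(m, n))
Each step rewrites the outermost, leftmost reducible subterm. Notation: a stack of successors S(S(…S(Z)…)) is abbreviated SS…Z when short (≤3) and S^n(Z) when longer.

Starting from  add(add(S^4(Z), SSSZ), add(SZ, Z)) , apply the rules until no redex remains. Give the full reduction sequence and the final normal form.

  start: add(add(S^4(Z), SSSZ), add(SZ, Z))
  step 1: add(S(add(SSSZ, SSSZ)), add(SZ, Z))
  step 2: S(add(add(SSSZ, SSSZ), add(SZ, Z)))
  step 3: S(add(S(add(SSZ, SSSZ)), add(SZ, Z)))
  step 4: S(S(add(add(SSZ, SSSZ), add(SZ, Z))))
  step 5: S(S(add(S(add(SZ, SSSZ)), add(SZ, Z))))
  step 6: S(S(S(add(add(SZ, SSSZ), add(SZ, Z)))))
  step 7: S(S(S(add(S(add(Z, SSSZ)), add(SZ, Z)))))
  step 8: S(S(S(S(add(add(Z, SSSZ), add(SZ, Z))))))
  step 9: S(S(S(S(add(SSSZ, add(SZ, Z))))))
  step 10: S(S(S(S(S(add(SSZ, add(SZ, Z)))))))
  step 11: S(S(S(S(S(S(add(SZ, add(SZ, Z))))))))
  step 12: S(S(S(S(S(S(S(add(Z, add(SZ, Z)))))))))
  step 13: S(S(S(S(S(S(S(add(SZ, Z))))))))
  step 14: S(S(S(S(S(S(S(S(add(Z, Z)))))))))
  step 15: S^8(Z)

Answer: normal form = S^8(Z)  (in 15 steps)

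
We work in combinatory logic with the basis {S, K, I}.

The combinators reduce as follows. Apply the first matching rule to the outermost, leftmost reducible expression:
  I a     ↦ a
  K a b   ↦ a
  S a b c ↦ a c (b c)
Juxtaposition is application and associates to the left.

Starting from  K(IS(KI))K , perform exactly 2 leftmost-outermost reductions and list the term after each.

  start: K(IS(KI))K
  [1] IS(KI)
  [2] S(KI)

Answer: after 2 steps: S(KI)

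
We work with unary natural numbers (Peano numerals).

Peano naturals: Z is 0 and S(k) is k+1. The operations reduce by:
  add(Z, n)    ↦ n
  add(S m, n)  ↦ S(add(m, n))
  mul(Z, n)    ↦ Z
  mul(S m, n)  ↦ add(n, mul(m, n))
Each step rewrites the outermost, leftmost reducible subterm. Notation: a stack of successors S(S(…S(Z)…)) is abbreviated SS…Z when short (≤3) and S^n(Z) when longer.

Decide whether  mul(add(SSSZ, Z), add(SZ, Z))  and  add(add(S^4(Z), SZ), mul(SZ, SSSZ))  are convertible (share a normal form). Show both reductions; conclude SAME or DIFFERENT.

Answer: DIFFERENT — A ⇓ SSSZ, B ⇓ S^8(Z)

Derivation:
Term A:
  start: mul(add(SSSZ, Z), add(SZ, Z))
  step 1: mul(S(add(SSZ, Z)), add(SZ, Z))
  step 2: add(add(SZ, Z), mul(add(SSZ, Z), add(SZ, Z)))
  step 3: add(S(add(Z, Z)), mul(add(SSZ, Z), add(SZ, Z)))
  step 4: S(add(add(Z, Z), mul(add(SSZ, Z), add(SZ, Z))))
  step 5: S(add(Z, mul(add(SSZ, Z), add(SZ, Z))))
  step 6: S(mul(add(SSZ, Z), add(SZ, Z)))
  step 7: S(mul(S(add(SZ, Z)), add(SZ, Z)))
  step 8: S(add(add(SZ, Z), mul(add(SZ, Z), add(SZ, Z))))
  step 9: S(add(S(add(Z, Z)), mul(add(SZ, Z), add(SZ, Z))))
  step 10: S(S(add(add(Z, Z), mul(add(SZ, Z), add(SZ, Z)))))
  step 11: S(S(add(Z, mul(add(SZ, Z), add(SZ, Z)))))
  step 12: S(S(mul(add(SZ, Z), add(SZ, Z))))
  step 13: S(S(mul(S(add(Z, Z)), add(SZ, Z))))
  step 14: S(S(add(add(SZ, Z), mul(add(Z, Z), add(SZ, Z)))))
  step 15: S(S(add(S(add(Z, Z)), mul(add(Z, Z), add(SZ, Z)))))
  step 16: S(S(S(add(add(Z, Z), mul(add(Z, Z), add(SZ, Z))))))
  step 17: S(S(S(add(Z, mul(add(Z, Z), add(SZ, Z))))))
  step 18: S(S(S(mul(add(Z, Z), add(SZ, Z)))))
  step 19: S(S(S(mul(Z, add(SZ, Z)))))
  step 20: SSSZ

Term B:
  start: add(add(S^4(Z), SZ), mul(SZ, SSSZ))
  step 1: add(S(add(SSSZ, SZ)), mul(SZ, SSSZ))
  step 2: S(add(add(SSSZ, SZ), mul(SZ, SSSZ)))
  step 3: S(add(S(add(SSZ, SZ)), mul(SZ, SSSZ)))
  step 4: S(S(add(add(SSZ, SZ), mul(SZ, SSSZ))))
  step 5: S(S(add(S(add(SZ, SZ)), mul(SZ, SSSZ))))
  step 6: S(S(S(add(add(SZ, SZ), mul(SZ, SSSZ)))))
  step 7: S(S(S(add(S(add(Z, SZ)), mul(SZ, SSSZ)))))
  step 8: S(S(S(S(add(add(Z, SZ), mul(SZ, SSSZ))))))
  step 9: S(S(S(S(add(SZ, mul(SZ, SSSZ))))))
  step 10: S(S(S(S(S(add(Z, mul(SZ, SSSZ)))))))
  step 11: S(S(S(S(S(mul(SZ, SSSZ))))))
  step 12: S(S(S(S(S(add(SSSZ, mul(Z, SSSZ)))))))
  step 13: S(S(S(S(S(S(add(SSZ, mul(Z, SSSZ))))))))
  step 14: S(S(S(S(S(S(S(add(SZ, mul(Z, SSSZ)))))))))
  step 15: S(S(S(S(S(S(S(S(add(Z, mul(Z, SSSZ))))))))))
  step 16: S(S(S(S(S(S(S(S(mul(Z, SSSZ)))))))))
  step 17: S^8(Z)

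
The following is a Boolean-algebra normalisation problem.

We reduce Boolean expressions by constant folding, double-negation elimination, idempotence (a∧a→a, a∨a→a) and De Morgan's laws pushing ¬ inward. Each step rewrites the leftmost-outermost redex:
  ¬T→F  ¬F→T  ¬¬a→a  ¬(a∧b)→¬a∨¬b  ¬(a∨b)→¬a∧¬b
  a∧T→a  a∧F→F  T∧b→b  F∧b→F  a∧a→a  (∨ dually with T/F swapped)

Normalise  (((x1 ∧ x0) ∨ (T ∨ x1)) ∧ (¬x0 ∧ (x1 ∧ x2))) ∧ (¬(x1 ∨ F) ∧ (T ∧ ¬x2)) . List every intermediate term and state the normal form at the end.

Answer: normal form = (¬x0 ∧ (x1 ∧ x2)) ∧ (¬x1 ∧ ¬x2)  (in 7 steps)

Reduction:
  start: (((x1 ∧ x0) ∨ (T ∨ x1)) ∧ (¬x0 ∧ (x1 ∧ x2))) ∧ (¬(x1 ∨ F) ∧ (T ∧ ¬x2))
  step 1: (((x1 ∧ x0) ∨ T) ∧ (¬x0 ∧ (x1 ∧ x2))) ∧ (¬(x1 ∨ F) ∧ (T ∧ ¬x2))
  step 2: (T ∧ (¬x0 ∧ (x1 ∧ x2))) ∧ (¬(x1 ∨ F) ∧ (T ∧ ¬x2))
  step 3: (¬x0 ∧ (x1 ∧ x2)) ∧ (¬(x1 ∨ F) ∧ (T ∧ ¬x2))
  step 4: (¬x0 ∧ (x1 ∧ x2)) ∧ ((¬x1 ∧ ¬F) ∧ (T ∧ ¬x2))
  step 5: (¬x0 ∧ (x1 ∧ x2)) ∧ ((¬x1 ∧ T) ∧ (T ∧ ¬x2))
  step 6: (¬x0 ∧ (x1 ∧ x2)) ∧ (¬x1 ∧ (T ∧ ¬x2))
  step 7: (¬x0 ∧ (x1 ∧ x2)) ∧ (¬x1 ∧ ¬x2)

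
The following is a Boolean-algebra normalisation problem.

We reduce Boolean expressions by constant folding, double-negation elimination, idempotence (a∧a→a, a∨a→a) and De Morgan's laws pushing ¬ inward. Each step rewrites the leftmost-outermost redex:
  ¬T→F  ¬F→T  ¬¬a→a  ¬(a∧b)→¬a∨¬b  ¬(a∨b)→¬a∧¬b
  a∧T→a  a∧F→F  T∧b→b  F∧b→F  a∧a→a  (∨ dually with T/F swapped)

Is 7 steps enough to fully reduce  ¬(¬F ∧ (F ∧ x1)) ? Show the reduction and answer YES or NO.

  start: ¬(¬F ∧ (F ∧ x1))
  →1  ¬¬F ∨ ¬(F ∧ x1)
  →2  F ∨ ¬(F ∧ x1)
  →3  ¬(F ∧ x1)
  →4  ¬F ∨ ¬x1
  →5  T ∨ ¬x1
  →6  T

Answer: YES — reaches normal form T in 6 ≤ 7 steps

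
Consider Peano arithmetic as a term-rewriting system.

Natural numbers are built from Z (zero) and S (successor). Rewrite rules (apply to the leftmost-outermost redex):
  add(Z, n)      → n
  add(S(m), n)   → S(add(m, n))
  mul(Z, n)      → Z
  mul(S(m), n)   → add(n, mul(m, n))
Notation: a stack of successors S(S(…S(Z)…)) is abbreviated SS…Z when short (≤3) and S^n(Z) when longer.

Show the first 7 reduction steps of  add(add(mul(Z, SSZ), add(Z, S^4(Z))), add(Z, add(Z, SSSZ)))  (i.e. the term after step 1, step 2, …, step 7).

Answer: after 7 steps: S(S(S(S(add(Z, add(Z, add(Z, SSSZ)))))))

Reduction:
  start: add(add(mul(Z, SSZ), add(Z, S^4(Z))), add(Z, add(Z, SSSZ)))
  →1  add(add(Z, add(Z, S^4(Z))), add(Z, add(Z, SSSZ)))
  →2  add(add(Z, S^4(Z)), add(Z, add(Z, SSSZ)))
  →3  add(S^4(Z), add(Z, add(Z, SSSZ)))
  →4  S(add(SSSZ, add(Z, add(Z, SSSZ))))
  →5  S(S(add(SSZ, add(Z, add(Z, SSSZ)))))
  →6  S(S(S(add(SZ, add(Z, add(Z, SSSZ))))))
  →7  S(S(S(S(add(Z, add(Z, add(Z, SSSZ)))))))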